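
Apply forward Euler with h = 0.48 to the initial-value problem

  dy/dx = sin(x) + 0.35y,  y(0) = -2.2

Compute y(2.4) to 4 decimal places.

-2.8858

Euler: y_{n+1} = y_n + h·f(x_n, y_n).
x=0.000000, y=-2.200000: f=-0.770000 → y ← -2.200000 + 0.48·(-0.770000) = -2.569600
x=0.480000, y=-2.569600: f=-0.437581 → y ← -2.569600 + 0.48·(-0.437581) = -2.779639
x=0.960000, y=-2.779639: f=-0.153682 → y ← -2.779639 + 0.48·(-0.153682) = -2.853406
x=1.440000, y=-2.853406: f=-0.007234 → y ← -2.853406 + 0.48·(-0.007234) = -2.856878
x=1.920000, y=-2.856878: f=-0.060262 → y ← -2.856878 + 0.48·(-0.060262) = -2.885804
y(2.4) ≈ -2.8858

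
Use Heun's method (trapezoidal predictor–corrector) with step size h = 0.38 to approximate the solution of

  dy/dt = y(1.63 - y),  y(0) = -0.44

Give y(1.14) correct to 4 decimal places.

Heun: k1 = f(t_n, y_n); k2 = f(t_n + h, y_n + h·k1); y_{n+1} = y_n + (h/2)·(k1 + k2).
t=0.000000, y=-0.440000:
  k1 = f(0.000000, -0.440000) = -0.910800
  k2 = f(0.380000, -0.786104) = -1.899309
  y ← -0.440000 + (0.38/2)·(-0.910800 + (-1.899309)) = -0.973921
t=0.380000, y=-0.973921:
  k1 = f(0.380000, -0.973921) = -2.536012
  k2 = f(0.760000, -1.937605) = -6.912611
  y ← -0.973921 + (0.38/2)·(-2.536012 + (-6.912611)) = -2.769159
t=0.760000, y=-2.769159:
  k1 = f(0.760000, -2.769159) = -12.181972
  k2 = f(1.140000, -7.398309) = -66.794216
  y ← -2.769159 + (0.38/2)·(-12.181972 + (-66.794216)) = -17.774635
y(1.14) ≈ -17.7746

-17.7746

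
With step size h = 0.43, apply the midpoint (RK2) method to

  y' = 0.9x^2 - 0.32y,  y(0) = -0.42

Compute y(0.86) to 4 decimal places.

-0.1476

Midpoint: k1 = f(x_n, y_n); k2 = f(x_n + h/2, y_n + (h/2)·k1); y_{n+1} = y_n + h·k2.
x=0.000000, y=-0.420000:
  k1 = f(0.000000, -0.420000) = 0.134400
  k2 = f(0.215000, -0.391104) = 0.166756
  y ← -0.420000 + 0.43·0.166756 = -0.348295
x=0.430000, y=-0.348295:
  k1 = f(0.430000, -0.348295) = 0.277864
  k2 = f(0.645000, -0.288554) = 0.466760
  y ← -0.348295 + 0.43·0.466760 = -0.147588
y(0.86) ≈ -0.1476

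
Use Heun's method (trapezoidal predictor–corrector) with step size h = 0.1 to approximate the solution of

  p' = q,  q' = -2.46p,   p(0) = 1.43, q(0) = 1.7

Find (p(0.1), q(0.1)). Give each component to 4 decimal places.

Heun on (p,q): k1 = f(t_n, state_n); k2 = f(t_n + h, state_n + h·k1); state_{n+1} = state_n + (h/2)·(k1 + k2).
0.000000: (1.430000, 1.700000)
  k1 = (1.700000, -3.517800)
  predictor → (1.600000, 1.348220)
  k2 = (1.348220, -3.936000)
  → (1.582411, 1.327310)
(p(0.1), q(0.1)) ≈ (1.5824, 1.3273)

1.5824, 1.3273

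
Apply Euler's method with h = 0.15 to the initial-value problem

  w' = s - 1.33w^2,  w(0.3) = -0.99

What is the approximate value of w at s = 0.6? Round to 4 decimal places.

-1.3325

Euler: w_{n+1} = w_n + h·f(s_n, w_n).
s=0.300000, w=-0.990000: f=-1.003533 → w ← -0.990000 + 0.15·(-1.003533) = -1.140530
s=0.450000, w=-1.140530: f=-1.280075 → w ← -1.140530 + 0.15·(-1.280075) = -1.332541
w(0.6) ≈ -1.3325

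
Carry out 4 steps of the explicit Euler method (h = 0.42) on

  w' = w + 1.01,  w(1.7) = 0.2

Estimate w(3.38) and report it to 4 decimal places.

3.9097

Euler: w_{n+1} = w_n + h·f(t_n, w_n).
t=1.700000, w=0.200000: f=1.210000 → w ← 0.200000 + 0.42·1.210000 = 0.708200
t=2.120000, w=0.708200: f=1.718200 → w ← 0.708200 + 0.42·1.718200 = 1.429844
t=2.540000, w=1.429844: f=2.439844 → w ← 1.429844 + 0.42·2.439844 = 2.454578
t=2.960000, w=2.454578: f=3.464578 → w ← 2.454578 + 0.42·3.464578 = 3.909701
w(3.38) ≈ 3.9097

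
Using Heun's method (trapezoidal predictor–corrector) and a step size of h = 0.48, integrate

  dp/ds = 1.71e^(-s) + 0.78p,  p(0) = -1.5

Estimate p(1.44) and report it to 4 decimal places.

-1.7698

Heun: k1 = f(s_n, p_n); k2 = f(s_n + h, p_n + h·k1); p_{n+1} = p_n + (h/2)·(k1 + k2).
s=0.000000, p=-1.500000:
  k1 = f(0.000000, -1.500000) = 0.540000
  k2 = f(0.480000, -1.240800) = 0.090296
  p ← -1.500000 + (0.48/2)·(0.540000 + 0.090296) = -1.348729
s=0.480000, p=-1.348729:
  k1 = f(0.480000, -1.348729) = 0.006111
  k2 = f(0.960000, -1.345796) = -0.394974
  p ← -1.348729 + (0.48/2)·(0.006111 + (-0.394974)) = -1.442056
s=0.960000, p=-1.442056:
  k1 = f(0.960000, -1.442056) = -0.470057
  k2 = f(1.440000, -1.667684) = -0.895647
  p ← -1.442056 + (0.48/2)·(-0.470057 + (-0.895647)) = -1.769825
p(1.44) ≈ -1.7698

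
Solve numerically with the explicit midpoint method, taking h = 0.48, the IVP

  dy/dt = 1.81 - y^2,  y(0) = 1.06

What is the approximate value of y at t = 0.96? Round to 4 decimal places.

1.2757

Midpoint: k1 = f(t_n, y_n); k2 = f(t_n + h/2, y_n + (h/2)·k1); y_{n+1} = y_n + h·k2.
t=0.000000, y=1.060000:
  k1 = f(0.000000, 1.060000) = 0.686400
  k2 = f(0.240000, 1.224736) = 0.310022
  y ← 1.060000 + 0.48·0.310022 = 1.208810
t=0.480000, y=1.208810:
  k1 = f(0.480000, 1.208810) = 0.348777
  k2 = f(0.720000, 1.292517) = 0.139400
  y ← 1.208810 + 0.48·0.139400 = 1.275722
y(0.96) ≈ 1.2757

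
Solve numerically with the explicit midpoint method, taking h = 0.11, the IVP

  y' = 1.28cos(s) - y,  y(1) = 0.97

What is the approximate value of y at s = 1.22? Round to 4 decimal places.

0.8894

Midpoint: k1 = f(s_n, y_n); k2 = f(s_n + h/2, y_n + (h/2)·k1); y_{n+1} = y_n + h·k2.
s=1.000000, y=0.970000:
  k1 = f(1.000000, 0.970000) = -0.278413
  k2 = f(1.055000, 0.954687) = -0.323356
  y ← 0.970000 + 0.11·(-0.323356) = 0.934431
s=1.110000, y=0.934431:
  k1 = f(1.110000, 0.934431) = -0.365264
  k2 = f(1.165000, 0.914341) = -0.409061
  y ← 0.934431 + 0.11·(-0.409061) = 0.889434
y(1.22) ≈ 0.8894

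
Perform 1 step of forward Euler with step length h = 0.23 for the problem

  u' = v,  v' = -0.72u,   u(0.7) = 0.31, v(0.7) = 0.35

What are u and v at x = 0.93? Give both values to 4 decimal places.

0.3905, 0.2987

Euler on (u,v): u_{n+1} = u_n + h·u', v_{n+1} = v_n + h·v'.
0.700000: (0.310000, 0.350000); f=(0.350000, -0.223200) → (0.390500, 0.298664)
(u(0.93), v(0.93)) ≈ (0.3905, 0.2987)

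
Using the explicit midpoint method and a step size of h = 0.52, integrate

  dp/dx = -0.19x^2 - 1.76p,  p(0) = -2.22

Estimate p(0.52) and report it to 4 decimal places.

Midpoint: k1 = f(x_n, p_n); k2 = f(x_n + h/2, p_n + (h/2)·k1); p_{n+1} = p_n + h·k2.
x=0.000000, p=-2.220000:
  k1 = f(0.000000, -2.220000) = 3.907200
  k2 = f(0.260000, -1.204128) = 2.106421
  p ← -2.220000 + 0.52·2.106421 = -1.124661
p(0.52) ≈ -1.1247

-1.1247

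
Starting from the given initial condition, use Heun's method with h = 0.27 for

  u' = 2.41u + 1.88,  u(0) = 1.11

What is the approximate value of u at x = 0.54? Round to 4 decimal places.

5.7758

Heun: k1 = f(x_n, u_n); k2 = f(x_n + h, u_n + h·k1); u_{n+1} = u_n + (h/2)·(k1 + k2).
x=0.000000, u=1.110000:
  k1 = f(0.000000, 1.110000) = 4.555100
  k2 = f(0.270000, 2.339877) = 7.519104
  u ← 1.110000 + (0.27/2)·(4.555100 + 7.519104) = 2.740017
x=0.270000, u=2.740017:
  k1 = f(0.270000, 2.740017) = 8.483442
  k2 = f(0.540000, 5.030547) = 14.003618
  u ← 2.740017 + (0.27/2)·(8.483442 + 14.003618) = 5.775771
u(0.54) ≈ 5.7758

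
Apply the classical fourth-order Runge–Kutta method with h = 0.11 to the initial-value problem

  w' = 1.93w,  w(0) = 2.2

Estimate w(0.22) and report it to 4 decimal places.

3.3637

RK4: k1 = f(t_n, w_n); k2 = f(t_n + h/2, w_n + (h/2)·k1); k3 = f(t_n + h/2, w_n + (h/2)·k2); k4 = f(t_n + h, w_n + h·k3); w_{n+1} = w_n + (h/6)·(k1 + 2k2 + 2k3 + k4).
t=0.000000, w=2.200000:
  k1 = f(0.000000, 2.200000) = 4.246000
  k2 = f(0.055000, 2.433530) = 4.696713
  k3 = f(0.055000, 2.458319) = 4.744556
  k4 = f(0.110000, 2.721901) = 5.253269
  w ← 2.200000 + (0.11/6)·(k1 + 2k2 + 2k3 + k4) = 2.720333
t=0.110000, w=2.720333:
  k1 = f(0.110000, 2.720333) = 5.250243
  k2 = f(0.165000, 3.009096) = 5.807556
  k3 = f(0.165000, 3.039749) = 5.866715
  k4 = f(0.220000, 3.365672) = 6.495747
  w ← 2.720333 + (0.11/6)·(k1 + 2k2 + 2k3 + k4) = 3.363733
w(0.22) ≈ 3.3637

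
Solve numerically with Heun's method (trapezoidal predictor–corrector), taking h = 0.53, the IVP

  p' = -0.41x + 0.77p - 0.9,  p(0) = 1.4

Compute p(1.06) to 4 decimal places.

1.4009

Heun: k1 = f(x_n, p_n); k2 = f(x_n + h, p_n + h·k1); p_{n+1} = p_n + (h/2)·(k1 + k2).
x=0.000000, p=1.400000:
  k1 = f(0.000000, 1.400000) = 0.178000
  k2 = f(0.530000, 1.494340) = 0.033342
  p ← 1.400000 + (0.53/2)·(0.178000 + 0.033342) = 1.456006
x=0.530000, p=1.456006:
  k1 = f(0.530000, 1.456006) = 0.003824
  k2 = f(1.060000, 1.458032) = -0.211915
  p ← 1.456006 + (0.53/2)·(0.003824 + (-0.211915)) = 1.400862
p(1.06) ≈ 1.4009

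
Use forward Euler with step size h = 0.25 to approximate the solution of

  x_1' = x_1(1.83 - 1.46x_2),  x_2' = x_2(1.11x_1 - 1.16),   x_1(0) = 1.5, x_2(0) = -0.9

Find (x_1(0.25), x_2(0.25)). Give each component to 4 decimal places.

Euler on (x_1,x_2): x_1_{n+1} = x_1_n + h·x_1', x_2_{n+1} = x_2_n + h·x_2'.
0.000000: (1.500000, -0.900000); f=(4.716000, -0.454500) → (2.679000, -1.013625)
(x_1(0.25), x_2(0.25)) ≈ (2.6790, -1.0136)

2.6790, -1.0136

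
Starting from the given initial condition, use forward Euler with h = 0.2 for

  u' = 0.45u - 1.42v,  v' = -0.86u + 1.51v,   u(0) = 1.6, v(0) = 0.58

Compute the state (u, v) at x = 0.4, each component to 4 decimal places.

Euler on (u,v): u_{n+1} = u_n + h·u', v_{n+1} = v_n + h·v'.
0.000000: (1.600000, 0.580000); f=(-0.103600, -0.500200) → (1.579280, 0.479960)
0.200000: (1.579280, 0.479960); f=(0.029133, -0.633441) → (1.585107, 0.353272)
(u(0.4), v(0.4)) ≈ (1.5851, 0.3533)

1.5851, 0.3533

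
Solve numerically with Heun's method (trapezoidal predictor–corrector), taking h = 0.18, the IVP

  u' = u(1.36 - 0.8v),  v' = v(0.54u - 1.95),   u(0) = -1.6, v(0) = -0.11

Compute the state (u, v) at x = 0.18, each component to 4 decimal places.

-2.0633, -0.0673

Heun on (u,v): k1 = f(x_n, state_n); k2 = f(x_n + h, state_n + h·k1); state_{n+1} = state_n + (h/2)·(k1 + k2).
0.000000: (-1.600000, -0.110000)
  k1 = (-2.316800, 0.309540)
  predictor → (-2.017024, -0.054283)
  k2 = (-2.830744, 0.164976)
  → (-2.063279, -0.067294)
(u(0.18), v(0.18)) ≈ (-2.0633, -0.0673)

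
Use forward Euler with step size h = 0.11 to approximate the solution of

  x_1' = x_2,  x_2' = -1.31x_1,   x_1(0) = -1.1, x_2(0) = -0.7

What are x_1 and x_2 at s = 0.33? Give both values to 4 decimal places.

-1.2775, -0.1937

Euler on (x_1,x_2): x_1_{n+1} = x_1_n + h·x_1', x_2_{n+1} = x_2_n + h·x_2'.
0.000000: (-1.100000, -0.700000); f=(-0.700000, 1.441000) → (-1.177000, -0.541490)
0.110000: (-1.177000, -0.541490); f=(-0.541490, 1.541870) → (-1.236564, -0.371884)
0.220000: (-1.236564, -0.371884); f=(-0.371884, 1.619899) → (-1.277471, -0.193695)
(x_1(0.33), x_2(0.33)) ≈ (-1.2775, -0.1937)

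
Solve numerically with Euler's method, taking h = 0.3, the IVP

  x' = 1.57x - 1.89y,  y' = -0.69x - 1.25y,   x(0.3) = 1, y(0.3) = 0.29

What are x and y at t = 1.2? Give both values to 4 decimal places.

3.0112, -0.5800

Euler on (x,y): x_{n+1} = x_n + h·x', y_{n+1} = y_n + h·y'.
0.300000: (1.000000, 0.290000); f=(1.021900, -1.052500) → (1.306570, -0.025750)
0.600000: (1.306570, -0.025750); f=(2.099982, -0.869346) → (1.936565, -0.286554)
0.900000: (1.936565, -0.286554); f=(3.581993, -0.978037) → (3.011163, -0.579965)
(x(1.2), y(1.2)) ≈ (3.0112, -0.5800)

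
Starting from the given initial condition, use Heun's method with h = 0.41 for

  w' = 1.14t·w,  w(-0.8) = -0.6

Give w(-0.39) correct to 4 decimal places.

Heun: k1 = f(t_n, w_n); k2 = f(t_n + h, w_n + h·k1); w_{n+1} = w_n + (h/2)·(k1 + k2).
t=-0.800000, w=-0.600000:
  k1 = f(-0.800000, -0.600000) = 0.547200
  k2 = f(-0.390000, -0.375648) = 0.167013
  w ← -0.600000 + (0.41/2)·(0.547200 + 0.167013) = -0.453586
w(-0.39) ≈ -0.4536

-0.4536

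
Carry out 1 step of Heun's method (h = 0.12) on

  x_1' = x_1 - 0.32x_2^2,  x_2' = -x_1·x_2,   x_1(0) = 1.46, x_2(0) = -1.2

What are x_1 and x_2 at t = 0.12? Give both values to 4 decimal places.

1.5959, -1.0011

Heun on (x_1,x_2): k1 = f(t_n, state_n); k2 = f(t_n + h, state_n + h·k1); state_{n+1} = state_n + (h/2)·(k1 + k2).
0.000000: (1.460000, -1.200000)
  k1 = (0.999200, 1.752000)
  predictor → (1.579904, -0.989760)
  k2 = (1.266424, 1.563726)
  → (1.595937, -1.001056)
(x_1(0.12), x_2(0.12)) ≈ (1.5959, -1.0011)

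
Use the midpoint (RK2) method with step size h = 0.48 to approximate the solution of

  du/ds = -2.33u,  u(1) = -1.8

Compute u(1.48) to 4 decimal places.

-0.9126

Midpoint: k1 = f(s_n, u_n); k2 = f(s_n + h/2, u_n + (h/2)·k1); u_{n+1} = u_n + h·k2.
s=1.000000, u=-1.800000:
  k1 = f(1.000000, -1.800000) = 4.194000
  k2 = f(1.240000, -0.793440) = 1.848715
  u ← -1.800000 + 0.48·1.848715 = -0.912617
u(1.48) ≈ -0.9126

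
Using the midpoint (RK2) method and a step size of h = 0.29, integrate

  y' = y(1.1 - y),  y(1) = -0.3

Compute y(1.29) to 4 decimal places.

-0.4529

Midpoint: k1 = f(x_n, y_n); k2 = f(x_n + h/2, y_n + (h/2)·k1); y_{n+1} = y_n + h·k2.
x=1.000000, y=-0.300000:
  k1 = f(1.000000, -0.300000) = -0.420000
  k2 = f(1.145000, -0.360900) = -0.527239
  y ← -0.300000 + 0.29·(-0.527239) = -0.452899
y(1.29) ≈ -0.4529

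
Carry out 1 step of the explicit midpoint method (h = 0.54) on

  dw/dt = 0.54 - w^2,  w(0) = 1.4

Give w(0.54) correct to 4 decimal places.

1.1335

Midpoint: k1 = f(t_n, w_n); k2 = f(t_n + h/2, w_n + (h/2)·k1); w_{n+1} = w_n + h·k2.
t=0.000000, w=1.400000:
  k1 = f(0.000000, 1.400000) = -1.420000
  k2 = f(0.270000, 1.016600) = -0.493476
  w ← 1.400000 + 0.54·(-0.493476) = 1.133523
w(0.54) ≈ 1.1335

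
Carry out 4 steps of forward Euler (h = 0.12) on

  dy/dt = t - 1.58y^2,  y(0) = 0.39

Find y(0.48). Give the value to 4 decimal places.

Euler: y_{n+1} = y_n + h·f(t_n, y_n).
t=0.000000, y=0.390000: f=-0.240318 → y ← 0.390000 + 0.12·(-0.240318) = 0.361162
t=0.120000, y=0.361162: f=-0.086092 → y ← 0.361162 + 0.12·(-0.086092) = 0.350831
t=0.240000, y=0.350831: f=0.045530 → y ← 0.350831 + 0.12·0.045530 = 0.356294
t=0.360000, y=0.356294: f=0.159426 → y ← 0.356294 + 0.12·0.159426 = 0.375426
y(0.48) ≈ 0.3754

0.3754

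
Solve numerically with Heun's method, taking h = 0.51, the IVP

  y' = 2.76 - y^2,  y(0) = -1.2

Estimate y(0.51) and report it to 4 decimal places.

-0.2304

Heun: k1 = f(x_n, y_n); k2 = f(x_n + h, y_n + h·k1); y_{n+1} = y_n + (h/2)·(k1 + k2).
x=0.000000, y=-1.200000:
  k1 = f(0.000000, -1.200000) = 1.320000
  k2 = f(0.510000, -0.526800) = 2.482482
  y ← -1.200000 + (0.51/2)·(1.320000 + 2.482482) = -0.230367
y(0.51) ≈ -0.2304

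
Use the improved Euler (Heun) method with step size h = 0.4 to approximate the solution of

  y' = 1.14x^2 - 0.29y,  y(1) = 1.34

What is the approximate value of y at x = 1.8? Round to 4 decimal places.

Heun: k1 = f(x_n, y_n); k2 = f(x_n + h, y_n + h·k1); y_{n+1} = y_n + (h/2)·(k1 + k2).
x=1.000000, y=1.340000:
  k1 = f(1.000000, 1.340000) = 0.751400
  k2 = f(1.400000, 1.640560) = 1.758638
  y ← 1.340000 + (0.4/2)·(0.751400 + 1.758638) = 1.842008
x=1.400000, y=1.842008:
  k1 = f(1.400000, 1.842008) = 1.700218
  k2 = f(1.800000, 2.522095) = 2.962193
  y ← 1.842008 + (0.4/2)·(1.700218 + 2.962193) = 2.774490
y(1.8) ≈ 2.7745

2.7745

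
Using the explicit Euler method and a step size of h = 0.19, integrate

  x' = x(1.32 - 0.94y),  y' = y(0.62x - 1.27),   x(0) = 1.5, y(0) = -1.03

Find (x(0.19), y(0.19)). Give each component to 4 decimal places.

Euler on (x,y): x_{n+1} = x_n + h·x', y_{n+1} = y_n + h·y'.
0.000000: (1.500000, -1.030000); f=(3.432300, 0.350200) → (2.152137, -0.963462)
(x(0.19), y(0.19)) ≈ (2.1521, -0.9635)

2.1521, -0.9635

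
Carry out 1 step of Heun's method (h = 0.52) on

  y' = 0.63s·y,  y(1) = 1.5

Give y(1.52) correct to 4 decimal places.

2.2415

Heun: k1 = f(s_n, y_n); k2 = f(s_n + h, y_n + h·k1); y_{n+1} = y_n + (h/2)·(k1 + k2).
s=1.000000, y=1.500000:
  k1 = f(1.000000, 1.500000) = 0.945000
  k2 = f(1.520000, 1.991400) = 1.906965
  y ← 1.500000 + (0.52/2)·(0.945000 + 1.906965) = 2.241511
y(1.52) ≈ 2.2415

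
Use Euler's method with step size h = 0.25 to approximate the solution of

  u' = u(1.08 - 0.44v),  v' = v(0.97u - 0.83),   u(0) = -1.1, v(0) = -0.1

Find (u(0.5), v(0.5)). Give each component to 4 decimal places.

-1.7977, -0.0237

Euler on (u,v): u_{n+1} = u_n + h·u', v_{n+1} = v_n + h·v'.
0.000000: (-1.100000, -0.100000); f=(-1.236400, 0.189700) → (-1.409100, -0.052575)
0.250000: (-1.409100, -0.052575); f=(-1.554425, 0.115498) → (-1.797706, -0.023700)
(u(0.5), v(0.5)) ≈ (-1.7977, -0.0237)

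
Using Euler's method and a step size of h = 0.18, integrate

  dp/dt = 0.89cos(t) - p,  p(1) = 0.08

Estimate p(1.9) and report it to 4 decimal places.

0.1052

Euler: p_{n+1} = p_n + h·f(t_n, p_n).
t=1.000000, p=0.080000: f=0.400869 → p ← 0.080000 + 0.18·0.400869 = 0.152156
t=1.180000, p=0.152156: f=0.186867 → p ← 0.152156 + 0.18·0.186867 = 0.185792
t=1.360000, p=0.185792: f=0.000430 → p ← 0.185792 + 0.18·0.000430 = 0.185870
t=1.540000, p=0.185870: f=-0.158465 → p ← 0.185870 + 0.18·(-0.158465) = 0.157346
t=1.720000, p=0.157346: f=-0.289645 → p ← 0.157346 + 0.18·(-0.289645) = 0.105210
p(1.9) ≈ 0.1052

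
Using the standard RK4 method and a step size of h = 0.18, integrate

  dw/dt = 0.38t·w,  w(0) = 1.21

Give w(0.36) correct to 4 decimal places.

1.2402

RK4: k1 = f(t_n, w_n); k2 = f(t_n + h/2, w_n + (h/2)·k1); k3 = f(t_n + h/2, w_n + (h/2)·k2); k4 = f(t_n + h, w_n + h·k3); w_{n+1} = w_n + (h/6)·(k1 + 2k2 + 2k3 + k4).
t=0.000000, w=1.210000:
  k1 = f(0.000000, 1.210000) = 0.000000
  k2 = f(0.090000, 1.210000) = 0.041382
  k3 = f(0.090000, 1.213724) = 0.041509
  k4 = f(0.180000, 1.217472) = 0.083275
  w ← 1.210000 + (0.18/6)·(k1 + 2k2 + 2k3 + k4) = 1.217472
t=0.180000, w=1.217472:
  k1 = f(0.180000, 1.217472) = 0.083275
  k2 = f(0.270000, 1.224966) = 0.125682
  k3 = f(0.270000, 1.228783) = 0.126073
  k4 = f(0.360000, 1.240165) = 0.169655
  w ← 1.217472 + (0.18/6)·(k1 + 2k2 + 2k3 + k4) = 1.240165
w(0.36) ≈ 1.2402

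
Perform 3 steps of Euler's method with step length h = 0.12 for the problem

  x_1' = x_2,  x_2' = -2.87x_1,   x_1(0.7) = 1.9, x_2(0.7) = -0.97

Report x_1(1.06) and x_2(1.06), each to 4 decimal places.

1.3200, -2.7858

Euler on (x_1,x_2): x_1_{n+1} = x_1_n + h·x_1', x_2_{n+1} = x_2_n + h·x_2'.
0.700000: (1.900000, -0.970000); f=(-0.970000, -5.453000) → (1.783600, -1.624360)
0.820000: (1.783600, -1.624360); f=(-1.624360, -5.118932) → (1.588677, -2.238632)
0.940000: (1.588677, -2.238632); f=(-2.238632, -4.559502) → (1.320041, -2.785772)
(x_1(1.06), x_2(1.06)) ≈ (1.3200, -2.7858)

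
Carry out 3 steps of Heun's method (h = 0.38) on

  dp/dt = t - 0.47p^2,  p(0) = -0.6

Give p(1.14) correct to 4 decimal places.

Heun: k1 = f(t_n, p_n); k2 = f(t_n + h, p_n + h·k1); p_{n+1} = p_n + (h/2)·(k1 + k2).
t=0.000000, p=-0.600000:
  k1 = f(0.000000, -0.600000) = -0.169200
  k2 = f(0.380000, -0.664296) = 0.172594
  p ← -0.600000 + (0.38/2)·(-0.169200 + 0.172594) = -0.599355
t=0.380000, p=-0.599355:
  k1 = f(0.380000, -0.599355) = 0.211164
  k2 = f(0.760000, -0.519113) = 0.633345
  p ← -0.599355 + (0.38/2)·(0.211164 + 0.633345) = -0.438898
t=0.760000, p=-0.438898:
  k1 = f(0.760000, -0.438898) = 0.669463
  k2 = f(1.140000, -0.184503) = 1.124001
  p ← -0.438898 + (0.38/2)·(0.669463 + 1.124001) = -0.098140
p(1.14) ≈ -0.0981

-0.0981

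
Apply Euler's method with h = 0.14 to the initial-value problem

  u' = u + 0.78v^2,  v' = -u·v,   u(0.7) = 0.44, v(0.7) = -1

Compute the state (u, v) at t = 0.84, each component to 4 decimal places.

Euler on (u,v): u_{n+1} = u_n + h·u', v_{n+1} = v_n + h·v'.
0.700000: (0.440000, -1.000000); f=(1.220000, 0.440000) → (0.610800, -0.938400)
(u(0.84), v(0.84)) ≈ (0.6108, -0.9384)

0.6108, -0.9384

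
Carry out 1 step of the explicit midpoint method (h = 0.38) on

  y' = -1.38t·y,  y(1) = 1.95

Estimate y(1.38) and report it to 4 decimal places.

1.0522

Midpoint: k1 = f(t_n, y_n); k2 = f(t_n + h/2, y_n + (h/2)·k1); y_{n+1} = y_n + h·k2.
t=1.000000, y=1.950000:
  k1 = f(1.000000, 1.950000) = -2.691000
  k2 = f(1.190000, 1.438710) = -2.362650
  y ← 1.950000 + 0.38·(-2.362650) = 1.052193
y(1.38) ≈ 1.0522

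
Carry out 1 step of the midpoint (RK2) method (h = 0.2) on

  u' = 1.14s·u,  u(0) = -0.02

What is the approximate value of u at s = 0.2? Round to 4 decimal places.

Midpoint: k1 = f(s_n, u_n); k2 = f(s_n + h/2, u_n + (h/2)·k1); u_{n+1} = u_n + h·k2.
s=0.000000, u=-0.020000:
  k1 = f(0.000000, -0.020000) = 0.000000
  k2 = f(0.100000, -0.020000) = -0.002280
  u ← -0.020000 + 0.2·(-0.002280) = -0.020456
u(0.2) ≈ -0.0205

-0.0205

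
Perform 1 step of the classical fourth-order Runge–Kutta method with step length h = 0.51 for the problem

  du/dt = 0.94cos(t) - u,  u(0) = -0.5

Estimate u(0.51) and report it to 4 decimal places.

RK4: k1 = f(t_n, u_n); k2 = f(t_n + h/2, u_n + (h/2)·k1); k3 = f(t_n + h/2, u_n + (h/2)·k2); k4 = f(t_n + h, u_n + h·k3); u_{n+1} = u_n + (h/6)·(k1 + 2k2 + 2k3 + k4).
t=0.000000, u=-0.500000:
  k1 = f(0.000000, -0.500000) = 1.440000
  k2 = f(0.255000, -0.132800) = 1.042403
  k3 = f(0.255000, -0.234187) = 1.143791
  k4 = f(0.510000, 0.083333) = 0.737047
  u ← -0.500000 + (0.51/6)·(k1 + 2k2 + 2k3 + k4) = 0.056702
u(0.51) ≈ 0.0567

0.0567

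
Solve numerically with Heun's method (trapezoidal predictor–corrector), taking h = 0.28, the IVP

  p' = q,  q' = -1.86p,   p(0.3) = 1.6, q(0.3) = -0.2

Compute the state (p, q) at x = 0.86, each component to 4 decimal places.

Heun on (p,q): k1 = f(x_n, state_n); k2 = f(x_n + h, state_n + h·k1); state_{n+1} = state_n + (h/2)·(k1 + k2).
0.300000: (1.600000, -0.200000)
  k1 = (-0.200000, -2.976000)
  predictor → (1.544000, -1.033280)
  k2 = (-1.033280, -2.871840)
  → (1.427341, -1.018698)
0.580000: (1.427341, -1.018698)
  k1 = (-1.018698, -2.654854)
  predictor → (1.142105, -1.762057)
  k2 = (-1.762057, -2.124316)
  → (1.038035, -1.687781)
(p(0.86), q(0.86)) ≈ (1.0380, -1.6878)

1.0380, -1.6878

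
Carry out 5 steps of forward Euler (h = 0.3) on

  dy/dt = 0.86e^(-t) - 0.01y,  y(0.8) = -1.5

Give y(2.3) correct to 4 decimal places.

Euler: y_{n+1} = y_n + h·f(t_n, y_n).
t=0.800000, y=-1.500000: f=0.401423 → y ← -1.500000 + 0.3·0.401423 = -1.379573
t=1.100000, y=-1.379573: f=0.300065 → y ← -1.379573 + 0.3·0.300065 = -1.289554
t=1.400000, y=-1.289554: f=0.224969 → y ← -1.289554 + 0.3·0.224969 = -1.222063
t=1.700000, y=-1.222063: f=0.169328 → y ← -1.222063 + 0.3·0.169328 = -1.171264
t=2.000000, y=-1.171264: f=0.128101 → y ← -1.171264 + 0.3·0.128101 = -1.132834
y(2.3) ≈ -1.1328

-1.1328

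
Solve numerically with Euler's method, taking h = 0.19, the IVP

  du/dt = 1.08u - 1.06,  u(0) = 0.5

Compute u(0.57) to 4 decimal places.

0.1386

Euler: u_{n+1} = u_n + h·f(t_n, u_n).
t=0.000000, u=0.500000: f=-0.520000 → u ← 0.500000 + 0.19·(-0.520000) = 0.401200
t=0.190000, u=0.401200: f=-0.626704 → u ← 0.401200 + 0.19·(-0.626704) = 0.282126
t=0.380000, u=0.282126: f=-0.755304 → u ← 0.282126 + 0.19·(-0.755304) = 0.138619
u(0.57) ≈ 0.1386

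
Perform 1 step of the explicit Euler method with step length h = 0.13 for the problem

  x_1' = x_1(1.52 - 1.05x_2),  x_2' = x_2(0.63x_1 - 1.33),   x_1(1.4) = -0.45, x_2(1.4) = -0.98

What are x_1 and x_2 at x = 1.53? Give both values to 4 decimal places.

Euler on (x_1,x_2): x_1_{n+1} = x_1_n + h·x_1', x_2_{n+1} = x_2_n + h·x_2'.
1.400000: (-0.450000, -0.980000); f=(-1.147050, 1.581230) → (-0.599117, -0.774440)
(x_1(1.53), x_2(1.53)) ≈ (-0.5991, -0.7744)

-0.5991, -0.7744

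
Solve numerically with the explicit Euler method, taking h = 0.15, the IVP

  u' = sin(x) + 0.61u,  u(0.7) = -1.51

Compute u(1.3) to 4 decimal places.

Euler: u_{n+1} = u_n + h·f(x_n, u_n).
x=0.700000, u=-1.510000: f=-0.276882 → u ← -1.510000 + 0.15·(-0.276882) = -1.551532
x=0.850000, u=-1.551532: f=-0.195154 → u ← -1.551532 + 0.15·(-0.195154) = -1.580805
x=1.000000, u=-1.580805: f=-0.122820 → u ← -1.580805 + 0.15·(-0.122820) = -1.599229
x=1.150000, u=-1.599229: f=-0.062765 → u ← -1.599229 + 0.15·(-0.062765) = -1.608643
u(1.3) ≈ -1.6086

-1.6086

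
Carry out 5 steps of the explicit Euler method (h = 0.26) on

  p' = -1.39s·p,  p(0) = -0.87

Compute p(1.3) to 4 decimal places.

-0.2869

Euler: p_{n+1} = p_n + h·f(s_n, p_n).
s=0.000000, p=-0.870000: f=0.000000 → p ← -0.870000 + 0.26·0.000000 = -0.870000
s=0.260000, p=-0.870000: f=0.314418 → p ← -0.870000 + 0.26·0.314418 = -0.788251
s=0.520000, p=-0.788251: f=0.569748 → p ← -0.788251 + 0.26·0.569748 = -0.640117
s=0.780000, p=-0.640117: f=0.694015 → p ← -0.640117 + 0.26·0.694015 = -0.459673
s=1.040000, p=-0.459673: f=0.664503 → p ← -0.459673 + 0.26·0.664503 = -0.286902
p(1.3) ≈ -0.2869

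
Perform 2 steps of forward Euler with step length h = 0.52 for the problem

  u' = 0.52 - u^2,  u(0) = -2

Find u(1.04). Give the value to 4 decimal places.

Euler: u_{n+1} = u_n + h·f(s_n, u_n).
s=0.000000, u=-2.000000: f=-3.480000 → u ← -2.000000 + 0.52·(-3.480000) = -3.809600
s=0.520000, u=-3.809600: f=-13.993052 → u ← -3.809600 + 0.52·(-13.993052) = -11.085987
u(1.04) ≈ -11.0860

-11.0860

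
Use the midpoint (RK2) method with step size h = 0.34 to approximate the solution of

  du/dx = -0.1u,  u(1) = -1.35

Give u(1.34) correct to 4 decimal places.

Midpoint: k1 = f(x_n, u_n); k2 = f(x_n + h/2, u_n + (h/2)·k1); u_{n+1} = u_n + h·k2.
x=1.000000, u=-1.350000:
  k1 = f(1.000000, -1.350000) = 0.135000
  k2 = f(1.170000, -1.327050) = 0.132705
  u ← -1.350000 + 0.34·0.132705 = -1.304880
u(1.34) ≈ -1.3049

-1.3049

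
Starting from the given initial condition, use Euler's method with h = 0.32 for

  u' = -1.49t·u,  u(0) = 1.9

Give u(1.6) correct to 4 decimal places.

0.2364

Euler: u_{n+1} = u_n + h·f(t_n, u_n).
t=0.000000, u=1.900000: f=0.000000 → u ← 1.900000 + 0.32·0.000000 = 1.900000
t=0.320000, u=1.900000: f=-0.905920 → u ← 1.900000 + 0.32·(-0.905920) = 1.610106
t=0.640000, u=1.610106: f=-1.535397 → u ← 1.610106 + 0.32·(-1.535397) = 1.118779
t=0.960000, u=1.118779: f=-1.600301 → u ← 1.118779 + 0.32·(-1.600301) = 0.606682
t=1.280000, u=0.606682: f=-1.157065 → u ← 0.606682 + 0.32·(-1.157065) = 0.236422
u(1.6) ≈ 0.2364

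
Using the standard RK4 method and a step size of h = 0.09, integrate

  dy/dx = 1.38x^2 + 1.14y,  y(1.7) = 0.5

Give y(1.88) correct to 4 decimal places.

RK4: k1 = f(x_n, y_n); k2 = f(x_n + h/2, y_n + (h/2)·k1); k3 = f(x_n + h/2, y_n + (h/2)·k2); k4 = f(x_n + h, y_n + h·k3); y_{n+1} = y_n + (h/6)·(k1 + 2k2 + 2k3 + k4).
x=1.700000, y=0.500000:
  k1 = f(1.700000, 0.500000) = 4.558200
  k2 = f(1.745000, 0.705119) = 5.005970
  k3 = f(1.745000, 0.725269) = 5.028941
  k4 = f(1.790000, 0.952605) = 5.507627
  y ← 0.500000 + (0.09/6)·(k1 + 2k2 + 2k3 + k4) = 0.952035
x=1.790000, y=0.952035:
  k1 = f(1.790000, 0.952035) = 5.506978
  k2 = f(1.835000, 1.199849) = 6.014598
  k3 = f(1.835000, 1.222692) = 6.040639
  k4 = f(1.880000, 1.495692) = 6.582561
  y ← 0.952035 + (0.09/6)·(k1 + 2k2 + 2k3 + k4) = 1.495035
y(1.88) ≈ 1.4950

1.4950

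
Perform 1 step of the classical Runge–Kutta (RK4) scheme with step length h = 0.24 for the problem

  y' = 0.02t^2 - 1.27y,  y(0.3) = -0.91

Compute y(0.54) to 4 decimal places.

RK4: k1 = f(t_n, y_n); k2 = f(t_n + h/2, y_n + (h/2)·k1); k3 = f(t_n + h/2, y_n + (h/2)·k2); k4 = f(t_n + h, y_n + h·k3); y_{n+1} = y_n + (h/6)·(k1 + 2k2 + 2k3 + k4).
t=0.300000, y=-0.910000:
  k1 = f(0.300000, -0.910000) = 1.157500
  k2 = f(0.420000, -0.771100) = 0.982825
  k3 = f(0.420000, -0.792061) = 1.009445
  k4 = f(0.540000, -0.667733) = 0.853853
  y ← -0.910000 + (0.24/6)·(k1 + 2k2 + 2k3 + k4) = -0.670164
y(0.54) ≈ -0.6702

-0.6702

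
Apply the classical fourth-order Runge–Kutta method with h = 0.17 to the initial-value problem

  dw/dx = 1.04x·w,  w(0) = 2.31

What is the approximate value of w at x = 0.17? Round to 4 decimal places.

2.3450

RK4: k1 = f(x_n, w_n); k2 = f(x_n + h/2, w_n + (h/2)·k1); k3 = f(x_n + h/2, w_n + (h/2)·k2); k4 = f(x_n + h, w_n + h·k3); w_{n+1} = w_n + (h/6)·(k1 + 2k2 + 2k3 + k4).
x=0.000000, w=2.310000:
  k1 = f(0.000000, 2.310000) = 0.000000
  k2 = f(0.085000, 2.310000) = 0.204204
  k3 = f(0.085000, 2.327357) = 0.205738
  k4 = f(0.170000, 2.344976) = 0.414592
  w ← 2.310000 + (0.17/6)·(k1 + 2k2 + 2k3 + k4) = 2.344977
w(0.17) ≈ 2.3450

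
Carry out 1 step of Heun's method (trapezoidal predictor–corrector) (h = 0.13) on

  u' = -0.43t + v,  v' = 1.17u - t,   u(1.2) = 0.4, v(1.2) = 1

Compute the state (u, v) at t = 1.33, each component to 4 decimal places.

0.4531, 0.9012

Heun on (u,v): k1 = f(t_n, state_n); k2 = f(t_n + h, state_n + h·k1); state_{n+1} = state_n + (h/2)·(k1 + k2).
1.200000: (0.400000, 1.000000)
  k1 = (0.484000, -0.732000)
  predictor → (0.462920, 0.904840)
  k2 = (0.332940, -0.788384)
  → (0.453101, 0.901175)
(u(1.33), v(1.33)) ≈ (0.4531, 0.9012)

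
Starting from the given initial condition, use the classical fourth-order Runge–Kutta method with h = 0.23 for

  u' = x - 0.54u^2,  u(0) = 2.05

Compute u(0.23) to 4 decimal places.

1.6570

RK4: k1 = f(x_n, u_n); k2 = f(x_n + h/2, u_n + (h/2)·k1); k3 = f(x_n + h/2, u_n + (h/2)·k2); k4 = f(x_n + h, u_n + h·k3); u_{n+1} = u_n + (h/6)·(k1 + 2k2 + 2k3 + k4).
x=0.000000, u=2.050000:
  k1 = f(0.000000, 2.050000) = -2.269350
  k2 = f(0.115000, 1.789025) = -1.613329
  k3 = f(0.115000, 1.864467) = -1.762168
  k4 = f(0.230000, 1.644701) = -1.230723
  u ← 2.050000 + (0.23/6)·(k1 + 2k2 + 2k3 + k4) = 1.657042
u(0.23) ≈ 1.6570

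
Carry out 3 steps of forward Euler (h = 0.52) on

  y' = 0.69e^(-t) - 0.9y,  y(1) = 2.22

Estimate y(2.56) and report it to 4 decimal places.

Euler: y_{n+1} = y_n + h·f(t_n, y_n).
t=1.000000, y=2.220000: f=-1.744163 → y ← 2.220000 + 0.52·(-1.744163) = 1.313035
t=1.520000, y=1.313035: f=-1.030820 → y ← 1.313035 + 0.52·(-1.030820) = 0.777009
t=2.040000, y=0.777009: f=-0.609588 → y ← 0.777009 + 0.52·(-0.609588) = 0.460023
y(2.56) ≈ 0.4600

0.4600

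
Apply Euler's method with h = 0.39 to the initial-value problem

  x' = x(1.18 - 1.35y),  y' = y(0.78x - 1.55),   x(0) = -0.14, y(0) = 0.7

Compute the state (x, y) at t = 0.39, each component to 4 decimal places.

-0.1528, 0.2470

Euler on (x,y): x_{n+1} = x_n + h·x', y_{n+1} = y_n + h·y'.
0.000000: (-0.140000, 0.700000); f=(-0.032900, -1.161440) → (-0.152831, 0.247038)
(x(0.39), y(0.39)) ≈ (-0.1528, 0.2470)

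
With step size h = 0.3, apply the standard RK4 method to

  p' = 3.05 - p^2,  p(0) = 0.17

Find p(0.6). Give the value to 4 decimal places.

1.4226

RK4: k1 = f(s_n, p_n); k2 = f(s_n + h/2, p_n + (h/2)·k1); k3 = f(s_n + h/2, p_n + (h/2)·k2); k4 = f(s_n + h, p_n + h·k3); p_{n+1} = p_n + (h/6)·(k1 + 2k2 + 2k3 + k4).
s=0.000000, p=0.170000:
  k1 = f(0.000000, 0.170000) = 3.021100
  k2 = f(0.150000, 0.623165) = 2.661665
  k3 = f(0.150000, 0.569250) = 2.725955
  k4 = f(0.300000, 0.987786) = 2.074278
  p ← 0.170000 + (0.3/6)·(k1 + 2k2 + 2k3 + k4) = 0.963531
s=0.300000, p=0.963531:
  k1 = f(0.300000, 0.963531) = 2.121608
  k2 = f(0.450000, 1.281772) = 1.407060
  k3 = f(0.450000, 1.174590) = 1.670338
  k4 = f(0.600000, 1.464632) = 0.904852
  p ← 0.963531 + (0.3/6)·(k1 + 2k2 + 2k3 + k4) = 1.422594
p(0.6) ≈ 1.4226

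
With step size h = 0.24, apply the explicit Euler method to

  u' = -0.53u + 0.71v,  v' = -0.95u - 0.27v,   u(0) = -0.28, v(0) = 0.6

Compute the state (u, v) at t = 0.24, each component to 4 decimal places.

-0.1421, 0.6250

Euler on (u,v): u_{n+1} = u_n + h·u', v_{n+1} = v_n + h·v'.
0.000000: (-0.280000, 0.600000); f=(0.574400, 0.104000) → (-0.142144, 0.624960)
(u(0.24), v(0.24)) ≈ (-0.1421, 0.6250)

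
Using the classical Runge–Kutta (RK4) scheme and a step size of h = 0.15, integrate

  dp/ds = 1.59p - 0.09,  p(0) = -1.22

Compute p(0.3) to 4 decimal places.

-2.0003

RK4: k1 = f(s_n, p_n); k2 = f(s_n + h/2, p_n + (h/2)·k1); k3 = f(s_n + h/2, p_n + (h/2)·k2); k4 = f(s_n + h, p_n + h·k3); p_{n+1} = p_n + (h/6)·(k1 + 2k2 + 2k3 + k4).
s=0.000000, p=-1.220000:
  k1 = f(0.000000, -1.220000) = -2.029800
  k2 = f(0.075000, -1.372235) = -2.271854
  k3 = f(0.075000, -1.390389) = -2.300719
  k4 = f(0.150000, -1.565108) = -2.578521
  p ← -1.220000 + (0.15/6)·(k1 + 2k2 + 2k3 + k4) = -1.563837
s=0.150000, p=-1.563837:
  k1 = f(0.150000, -1.563837) = -2.576500
  k2 = f(0.225000, -1.757074) = -2.883748
  k3 = f(0.225000, -1.780118) = -2.920387
  k4 = f(0.300000, -2.001895) = -3.273013
  p ← -1.563837 + (0.15/6)·(k1 + 2k2 + 2k3 + k4) = -2.000281
p(0.3) ≈ -2.0003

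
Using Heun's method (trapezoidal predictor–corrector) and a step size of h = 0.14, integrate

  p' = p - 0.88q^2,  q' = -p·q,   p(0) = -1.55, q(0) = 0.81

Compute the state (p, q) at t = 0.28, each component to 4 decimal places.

-2.3483, 1.3680

Heun on (p,q): k1 = f(t_n, state_n); k2 = f(t_n + h, state_n + h·k1); state_{n+1} = state_n + (h/2)·(k1 + k2).
0.000000: (-1.550000, 0.810000)
  k1 = (-2.127368, 1.255500)
  predictor → (-1.847832, 0.985770)
  k2 = (-2.702965, 1.821537)
  → (-1.888123, 1.025393)
0.140000: (-1.888123, 1.025393)
  k1 = (-2.813382, 1.936068)
  predictor → (-2.281997, 1.296442)
  k2 = (-3.761067, 2.958477)
  → (-2.348335, 1.368011)
(p(0.28), q(0.28)) ≈ (-2.3483, 1.3680)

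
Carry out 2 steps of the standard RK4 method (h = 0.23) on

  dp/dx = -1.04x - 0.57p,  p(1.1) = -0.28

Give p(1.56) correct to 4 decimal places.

-0.7793

RK4: k1 = f(x_n, p_n); k2 = f(x_n + h/2, p_n + (h/2)·k1); k3 = f(x_n + h/2, p_n + (h/2)·k2); k4 = f(x_n + h, p_n + h·k3); p_{n+1} = p_n + (h/6)·(k1 + 2k2 + 2k3 + k4).
x=1.100000, p=-0.280000:
  k1 = f(1.100000, -0.280000) = -0.984400
  k2 = f(1.215000, -0.393206) = -1.039473
  k3 = f(1.215000, -0.399539) = -1.035863
  k4 = f(1.330000, -0.518248) = -1.087798
  p ← -0.280000 + (0.23/6)·(k1 + 2k2 + 2k3 + k4) = -0.518543
x=1.330000, p=-0.518543:
  k1 = f(1.330000, -0.518543) = -1.087630
  k2 = f(1.445000, -0.643621) = -1.135936
  k3 = f(1.445000, -0.649176) = -1.132770
  k4 = f(1.560000, -0.779080) = -1.178324
  p ← -0.518543 + (0.23/6)·(k1 + 2k2 + 2k3 + k4) = -0.779339
p(1.56) ≈ -0.7793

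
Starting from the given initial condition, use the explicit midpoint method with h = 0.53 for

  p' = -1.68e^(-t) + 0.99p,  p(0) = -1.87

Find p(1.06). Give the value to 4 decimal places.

-7.2311

Midpoint: k1 = f(t_n, p_n); k2 = f(t_n + h/2, p_n + (h/2)·k1); p_{n+1} = p_n + h·k2.
t=0.000000, p=-1.870000:
  k1 = f(0.000000, -1.870000) = -3.531300
  k2 = f(0.265000, -2.805795) = -4.066643
  p ← -1.870000 + 0.53·(-4.066643) = -4.025321
t=0.530000, p=-4.025321:
  k1 = f(0.530000, -4.025321) = -4.973924
  k2 = f(0.795000, -5.343410) = -6.048633
  p ← -4.025321 + 0.53·(-6.048633) = -7.231096
p(1.06) ≈ -7.2311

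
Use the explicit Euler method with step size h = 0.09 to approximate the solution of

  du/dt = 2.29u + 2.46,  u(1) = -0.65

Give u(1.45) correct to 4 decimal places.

Euler: u_{n+1} = u_n + h·f(t_n, u_n).
t=1.000000, u=-0.650000: f=0.971500 → u ← -0.650000 + 0.09·0.971500 = -0.562565
t=1.090000, u=-0.562565: f=1.171726 → u ← -0.562565 + 0.09·1.171726 = -0.457110
t=1.180000, u=-0.457110: f=1.413219 → u ← -0.457110 + 0.09·1.413219 = -0.329920
t=1.270000, u=-0.329920: f=1.704483 → u ← -0.329920 + 0.09·1.704483 = -0.176516
t=1.360000, u=-0.176516: f=2.055777 → u ← -0.176516 + 0.09·2.055777 = 0.008504
u(1.45) ≈ 0.0085

0.0085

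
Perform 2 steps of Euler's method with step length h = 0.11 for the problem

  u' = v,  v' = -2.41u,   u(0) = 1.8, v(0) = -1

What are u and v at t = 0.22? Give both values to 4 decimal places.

1.5275, -1.9252

Euler on (u,v): u_{n+1} = u_n + h·u', v_{n+1} = v_n + h·v'.
0.000000: (1.800000, -1.000000); f=(-1.000000, -4.338000) → (1.690000, -1.477180)
0.110000: (1.690000, -1.477180); f=(-1.477180, -4.072900) → (1.527510, -1.925199)
(u(0.22), v(0.22)) ≈ (1.5275, -1.9252)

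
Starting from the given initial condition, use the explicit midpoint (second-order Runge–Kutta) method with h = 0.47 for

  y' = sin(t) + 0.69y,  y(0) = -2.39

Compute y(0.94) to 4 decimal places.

-4.0412

Midpoint: k1 = f(t_n, y_n); k2 = f(t_n + h/2, y_n + (h/2)·k1); y_{n+1} = y_n + h·k2.
t=0.000000, y=-2.390000:
  k1 = f(0.000000, -2.390000) = -1.649100
  k2 = f(0.235000, -2.777539) = -1.683659
  y ← -2.390000 + 0.47·(-1.683659) = -3.181320
t=0.470000, y=-3.181320:
  k1 = f(0.470000, -3.181320) = -1.742224
  k2 = f(0.705000, -3.590742) = -1.829578
  y ← -3.181320 + 0.47·(-1.829578) = -4.041221
y(0.94) ≈ -4.0412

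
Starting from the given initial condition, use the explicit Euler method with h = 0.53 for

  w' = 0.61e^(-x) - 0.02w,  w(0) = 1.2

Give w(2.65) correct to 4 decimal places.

Euler: w_{n+1} = w_n + h·f(x_n, w_n).
x=0.000000, w=1.200000: f=0.586000 → w ← 1.200000 + 0.53·0.586000 = 1.510580
x=0.530000, w=1.510580: f=0.328837 → w ← 1.510580 + 0.53·0.328837 = 1.684864
x=1.060000, w=1.684864: f=0.177641 → w ← 1.684864 + 0.53·0.177641 = 1.779013
x=1.590000, w=1.779013: f=0.088814 → w ← 1.779013 + 0.53·0.088814 = 1.826085
x=2.120000, w=1.826085: f=0.036698 → w ← 1.826085 + 0.53·0.036698 = 1.845535
w(2.65) ≈ 1.8455

1.8455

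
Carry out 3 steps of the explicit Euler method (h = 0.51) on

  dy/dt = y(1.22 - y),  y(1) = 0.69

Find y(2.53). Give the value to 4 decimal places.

1.1298

Euler: y_{n+1} = y_n + h·f(t_n, y_n).
t=1.000000, y=0.690000: f=0.365700 → y ← 0.690000 + 0.51·0.365700 = 0.876507
t=1.510000, y=0.876507: f=0.301074 → y ← 0.876507 + 0.51·0.301074 = 1.030055
t=2.020000, y=1.030055: f=0.195654 → y ← 1.030055 + 0.51·0.195654 = 1.129838
y(2.53) ≈ 1.1298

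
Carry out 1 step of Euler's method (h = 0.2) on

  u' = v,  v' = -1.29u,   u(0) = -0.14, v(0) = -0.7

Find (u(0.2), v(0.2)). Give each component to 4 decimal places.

-0.2800, -0.6639

Euler on (u,v): u_{n+1} = u_n + h·u', v_{n+1} = v_n + h·v'.
0.000000: (-0.140000, -0.700000); f=(-0.700000, 0.180600) → (-0.280000, -0.663880)
(u(0.2), v(0.2)) ≈ (-0.2800, -0.6639)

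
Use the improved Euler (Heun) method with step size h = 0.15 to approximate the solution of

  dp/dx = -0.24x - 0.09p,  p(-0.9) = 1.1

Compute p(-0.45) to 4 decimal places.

1.1276

Heun: k1 = f(x_n, p_n); k2 = f(x_n + h, p_n + h·k1); p_{n+1} = p_n + (h/2)·(k1 + k2).
x=-0.900000, p=1.100000:
  k1 = f(-0.900000, 1.100000) = 0.117000
  k2 = f(-0.750000, 1.117550) = 0.079420
  p ← 1.100000 + (0.15/2)·(0.117000 + 0.079420) = 1.114732
x=-0.750000, p=1.114732:
  k1 = f(-0.750000, 1.114732) = 0.079674
  k2 = f(-0.600000, 1.126683) = 0.042599
  p ← 1.114732 + (0.15/2)·(0.079674 + 0.042599) = 1.123902
x=-0.600000, p=1.123902:
  k1 = f(-0.600000, 1.123902) = 0.042849
  k2 = f(-0.450000, 1.130329) = 0.006270
  p ← 1.123902 + (0.15/2)·(0.042849 + 0.006270) = 1.127586
p(-0.45) ≈ 1.1276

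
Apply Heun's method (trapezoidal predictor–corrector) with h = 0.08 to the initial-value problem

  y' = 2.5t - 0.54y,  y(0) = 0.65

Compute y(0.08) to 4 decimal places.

0.6305

Heun: k1 = f(t_n, y_n); k2 = f(t_n + h, y_n + h·k1); y_{n+1} = y_n + (h/2)·(k1 + k2).
t=0.000000, y=0.650000:
  k1 = f(0.000000, 0.650000) = -0.351000
  k2 = f(0.080000, 0.621920) = -0.135837
  y ← 0.650000 + (0.08/2)·(-0.351000 + (-0.135837)) = 0.630527
y(0.08) ≈ 0.6305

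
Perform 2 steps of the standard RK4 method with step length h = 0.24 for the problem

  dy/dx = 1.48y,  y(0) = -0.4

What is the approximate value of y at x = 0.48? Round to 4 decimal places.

-0.8139

RK4: k1 = f(x_n, y_n); k2 = f(x_n + h/2, y_n + (h/2)·k1); k3 = f(x_n + h/2, y_n + (h/2)·k2); k4 = f(x_n + h, y_n + h·k3); y_{n+1} = y_n + (h/6)·(k1 + 2k2 + 2k3 + k4).
x=0.000000, y=-0.400000:
  k1 = f(0.000000, -0.400000) = -0.592000
  k2 = f(0.120000, -0.471040) = -0.697139
  k3 = f(0.120000, -0.483657) = -0.715812
  k4 = f(0.240000, -0.571795) = -0.846256
  y ← -0.400000 + (0.24/6)·(k1 + 2k2 + 2k3 + k4) = -0.570566
x=0.240000, y=-0.570566:
  k1 = f(0.240000, -0.570566) = -0.844438
  k2 = f(0.360000, -0.671899) = -0.994410
  k3 = f(0.360000, -0.689896) = -1.021045
  k4 = f(0.480000, -0.815617) = -1.207114
  y ← -0.570566 + (0.24/6)·(k1 + 2k2 + 2k3 + k4) = -0.813865
y(0.48) ≈ -0.8139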